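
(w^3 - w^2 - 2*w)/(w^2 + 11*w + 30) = w*(w^2 - w - 2)/(w^2 + 11*w + 30)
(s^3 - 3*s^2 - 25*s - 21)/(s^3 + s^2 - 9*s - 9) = (s - 7)/(s - 3)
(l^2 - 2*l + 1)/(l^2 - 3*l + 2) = (l - 1)/(l - 2)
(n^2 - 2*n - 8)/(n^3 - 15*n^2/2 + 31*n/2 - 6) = 2*(n + 2)/(2*n^2 - 7*n + 3)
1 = 1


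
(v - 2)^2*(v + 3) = v^3 - v^2 - 8*v + 12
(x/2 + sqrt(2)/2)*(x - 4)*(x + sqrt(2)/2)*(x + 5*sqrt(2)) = x^4/2 - 2*x^3 + 13*sqrt(2)*x^3/4 - 13*sqrt(2)*x^2 + 8*x^2 - 32*x + 5*sqrt(2)*x/2 - 10*sqrt(2)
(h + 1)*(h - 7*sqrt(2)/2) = h^2 - 7*sqrt(2)*h/2 + h - 7*sqrt(2)/2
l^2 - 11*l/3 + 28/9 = (l - 7/3)*(l - 4/3)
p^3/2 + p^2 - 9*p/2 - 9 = (p/2 + 1)*(p - 3)*(p + 3)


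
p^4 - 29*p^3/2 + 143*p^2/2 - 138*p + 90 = (p - 6)*(p - 5)*(p - 2)*(p - 3/2)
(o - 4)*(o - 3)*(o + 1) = o^3 - 6*o^2 + 5*o + 12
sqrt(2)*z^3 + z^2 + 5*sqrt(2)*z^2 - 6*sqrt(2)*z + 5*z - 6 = (z - 1)*(z + 6)*(sqrt(2)*z + 1)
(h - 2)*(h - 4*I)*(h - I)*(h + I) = h^4 - 2*h^3 - 4*I*h^3 + h^2 + 8*I*h^2 - 2*h - 4*I*h + 8*I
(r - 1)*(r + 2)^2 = r^3 + 3*r^2 - 4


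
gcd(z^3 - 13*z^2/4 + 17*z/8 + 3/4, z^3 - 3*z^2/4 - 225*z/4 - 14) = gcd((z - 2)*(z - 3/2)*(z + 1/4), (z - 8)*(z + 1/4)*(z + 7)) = z + 1/4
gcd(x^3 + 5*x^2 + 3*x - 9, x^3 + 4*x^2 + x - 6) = x^2 + 2*x - 3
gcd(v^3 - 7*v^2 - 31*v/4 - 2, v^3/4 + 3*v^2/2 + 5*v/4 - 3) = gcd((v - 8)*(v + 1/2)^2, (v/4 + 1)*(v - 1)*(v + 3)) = 1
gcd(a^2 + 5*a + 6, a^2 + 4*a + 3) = a + 3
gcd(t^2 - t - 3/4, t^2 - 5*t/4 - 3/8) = t - 3/2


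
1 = 1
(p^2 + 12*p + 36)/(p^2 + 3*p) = (p^2 + 12*p + 36)/(p*(p + 3))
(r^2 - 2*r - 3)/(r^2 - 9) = (r + 1)/(r + 3)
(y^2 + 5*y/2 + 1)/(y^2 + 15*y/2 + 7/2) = (y + 2)/(y + 7)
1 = 1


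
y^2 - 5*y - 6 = (y - 6)*(y + 1)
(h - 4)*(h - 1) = h^2 - 5*h + 4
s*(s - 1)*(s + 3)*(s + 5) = s^4 + 7*s^3 + 7*s^2 - 15*s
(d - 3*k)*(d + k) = d^2 - 2*d*k - 3*k^2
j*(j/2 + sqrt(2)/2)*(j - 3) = j^3/2 - 3*j^2/2 + sqrt(2)*j^2/2 - 3*sqrt(2)*j/2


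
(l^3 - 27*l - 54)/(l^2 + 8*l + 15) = (l^2 - 3*l - 18)/(l + 5)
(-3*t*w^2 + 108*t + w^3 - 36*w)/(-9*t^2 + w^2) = (w^2 - 36)/(3*t + w)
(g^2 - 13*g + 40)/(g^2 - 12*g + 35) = (g - 8)/(g - 7)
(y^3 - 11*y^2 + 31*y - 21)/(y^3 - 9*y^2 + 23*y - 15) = (y - 7)/(y - 5)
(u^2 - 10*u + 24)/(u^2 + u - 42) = (u - 4)/(u + 7)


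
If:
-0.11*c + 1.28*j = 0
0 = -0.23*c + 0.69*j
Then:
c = 0.00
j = 0.00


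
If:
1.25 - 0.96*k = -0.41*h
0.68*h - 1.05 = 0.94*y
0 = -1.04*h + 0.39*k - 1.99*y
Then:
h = 1.18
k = 1.81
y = -0.26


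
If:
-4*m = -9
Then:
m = 9/4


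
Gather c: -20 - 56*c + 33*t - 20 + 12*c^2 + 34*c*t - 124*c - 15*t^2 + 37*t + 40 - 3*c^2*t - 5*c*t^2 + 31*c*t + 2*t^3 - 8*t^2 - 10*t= c^2*(12 - 3*t) + c*(-5*t^2 + 65*t - 180) + 2*t^3 - 23*t^2 + 60*t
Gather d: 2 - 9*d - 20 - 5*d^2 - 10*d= -5*d^2 - 19*d - 18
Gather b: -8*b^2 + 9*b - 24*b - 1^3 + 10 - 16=-8*b^2 - 15*b - 7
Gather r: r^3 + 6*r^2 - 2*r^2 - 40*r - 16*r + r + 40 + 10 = r^3 + 4*r^2 - 55*r + 50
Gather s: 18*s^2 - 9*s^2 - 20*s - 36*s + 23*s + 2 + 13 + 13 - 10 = 9*s^2 - 33*s + 18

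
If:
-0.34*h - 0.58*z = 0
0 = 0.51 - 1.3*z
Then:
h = -0.67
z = 0.39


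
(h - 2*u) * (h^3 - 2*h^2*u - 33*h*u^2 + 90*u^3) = h^4 - 4*h^3*u - 29*h^2*u^2 + 156*h*u^3 - 180*u^4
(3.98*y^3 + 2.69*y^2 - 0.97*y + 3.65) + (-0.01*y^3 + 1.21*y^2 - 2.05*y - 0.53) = 3.97*y^3 + 3.9*y^2 - 3.02*y + 3.12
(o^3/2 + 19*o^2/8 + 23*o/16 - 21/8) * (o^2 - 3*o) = o^5/2 + 7*o^4/8 - 91*o^3/16 - 111*o^2/16 + 63*o/8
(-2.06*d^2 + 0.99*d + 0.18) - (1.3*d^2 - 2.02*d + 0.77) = -3.36*d^2 + 3.01*d - 0.59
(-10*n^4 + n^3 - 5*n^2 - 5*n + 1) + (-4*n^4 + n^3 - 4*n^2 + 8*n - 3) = -14*n^4 + 2*n^3 - 9*n^2 + 3*n - 2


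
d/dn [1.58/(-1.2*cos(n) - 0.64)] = -1.896*sin(n)/(1.2*cos(n) + 0.64)^2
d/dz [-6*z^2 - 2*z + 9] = -12*z - 2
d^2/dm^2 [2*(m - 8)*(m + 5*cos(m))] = 2*(40 - 5*m)*cos(m) - 20*sin(m) + 4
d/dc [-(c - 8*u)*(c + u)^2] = 3*(-c + 5*u)*(c + u)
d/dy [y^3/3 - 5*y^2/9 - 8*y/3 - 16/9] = y^2 - 10*y/9 - 8/3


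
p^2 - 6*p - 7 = (p - 7)*(p + 1)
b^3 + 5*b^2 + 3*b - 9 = (b - 1)*(b + 3)^2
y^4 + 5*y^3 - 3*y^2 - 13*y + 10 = (y - 1)^2*(y + 2)*(y + 5)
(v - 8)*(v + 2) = v^2 - 6*v - 16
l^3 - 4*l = l*(l - 2)*(l + 2)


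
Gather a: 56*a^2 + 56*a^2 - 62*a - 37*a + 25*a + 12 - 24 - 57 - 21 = 112*a^2 - 74*a - 90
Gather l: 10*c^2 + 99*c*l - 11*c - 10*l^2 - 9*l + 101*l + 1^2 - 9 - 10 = 10*c^2 - 11*c - 10*l^2 + l*(99*c + 92) - 18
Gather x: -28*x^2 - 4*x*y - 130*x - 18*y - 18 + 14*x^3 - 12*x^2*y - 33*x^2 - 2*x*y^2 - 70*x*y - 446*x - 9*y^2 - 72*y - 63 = 14*x^3 + x^2*(-12*y - 61) + x*(-2*y^2 - 74*y - 576) - 9*y^2 - 90*y - 81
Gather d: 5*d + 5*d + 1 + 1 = 10*d + 2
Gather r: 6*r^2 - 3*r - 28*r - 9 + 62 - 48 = 6*r^2 - 31*r + 5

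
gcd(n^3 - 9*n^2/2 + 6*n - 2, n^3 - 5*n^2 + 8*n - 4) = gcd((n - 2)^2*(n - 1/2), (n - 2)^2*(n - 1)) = n^2 - 4*n + 4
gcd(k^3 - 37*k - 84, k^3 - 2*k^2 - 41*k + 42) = k - 7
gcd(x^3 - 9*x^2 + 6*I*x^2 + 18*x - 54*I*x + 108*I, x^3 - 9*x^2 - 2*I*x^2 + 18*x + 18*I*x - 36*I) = x^2 - 9*x + 18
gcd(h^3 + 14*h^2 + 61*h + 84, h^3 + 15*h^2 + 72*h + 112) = h^2 + 11*h + 28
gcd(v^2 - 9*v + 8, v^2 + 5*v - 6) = v - 1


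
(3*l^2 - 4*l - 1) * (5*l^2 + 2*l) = 15*l^4 - 14*l^3 - 13*l^2 - 2*l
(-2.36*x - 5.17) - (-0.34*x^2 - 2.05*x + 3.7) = 0.34*x^2 - 0.31*x - 8.87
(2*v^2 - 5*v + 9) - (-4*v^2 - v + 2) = 6*v^2 - 4*v + 7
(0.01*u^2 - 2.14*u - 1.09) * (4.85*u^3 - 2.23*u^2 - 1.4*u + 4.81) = 0.0485*u^5 - 10.4013*u^4 - 0.5283*u^3 + 5.4748*u^2 - 8.7674*u - 5.2429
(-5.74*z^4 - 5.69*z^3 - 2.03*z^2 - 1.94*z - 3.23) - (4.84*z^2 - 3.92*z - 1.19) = -5.74*z^4 - 5.69*z^3 - 6.87*z^2 + 1.98*z - 2.04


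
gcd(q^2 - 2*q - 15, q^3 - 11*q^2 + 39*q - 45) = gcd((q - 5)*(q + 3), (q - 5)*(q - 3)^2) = q - 5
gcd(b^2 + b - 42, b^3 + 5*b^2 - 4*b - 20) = 1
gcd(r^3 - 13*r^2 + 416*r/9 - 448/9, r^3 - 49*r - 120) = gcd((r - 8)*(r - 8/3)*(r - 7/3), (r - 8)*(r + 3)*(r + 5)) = r - 8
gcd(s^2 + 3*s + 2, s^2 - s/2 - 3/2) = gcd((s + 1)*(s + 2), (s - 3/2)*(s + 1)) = s + 1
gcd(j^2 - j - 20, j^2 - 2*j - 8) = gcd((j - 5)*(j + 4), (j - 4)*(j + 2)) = 1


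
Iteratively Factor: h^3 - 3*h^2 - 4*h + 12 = (h - 3)*(h^2 - 4) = (h - 3)*(h + 2)*(h - 2)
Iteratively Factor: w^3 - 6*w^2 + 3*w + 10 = (w - 2)*(w^2 - 4*w - 5) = (w - 5)*(w - 2)*(w + 1)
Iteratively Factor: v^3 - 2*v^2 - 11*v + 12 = (v - 1)*(v^2 - v - 12) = (v - 1)*(v + 3)*(v - 4)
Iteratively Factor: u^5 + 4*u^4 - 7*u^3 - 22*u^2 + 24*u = (u + 4)*(u^4 - 7*u^2 + 6*u) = (u - 1)*(u + 4)*(u^3 + u^2 - 6*u) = (u - 2)*(u - 1)*(u + 4)*(u^2 + 3*u) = (u - 2)*(u - 1)*(u + 3)*(u + 4)*(u)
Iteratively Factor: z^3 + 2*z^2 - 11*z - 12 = (z - 3)*(z^2 + 5*z + 4) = (z - 3)*(z + 1)*(z + 4)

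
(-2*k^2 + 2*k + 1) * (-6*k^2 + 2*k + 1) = 12*k^4 - 16*k^3 - 4*k^2 + 4*k + 1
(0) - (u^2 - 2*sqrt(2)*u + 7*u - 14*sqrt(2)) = -u^2 - 7*u + 2*sqrt(2)*u + 14*sqrt(2)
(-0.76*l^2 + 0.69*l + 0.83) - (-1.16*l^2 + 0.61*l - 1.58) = 0.4*l^2 + 0.08*l + 2.41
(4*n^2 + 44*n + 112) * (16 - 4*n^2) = -16*n^4 - 176*n^3 - 384*n^2 + 704*n + 1792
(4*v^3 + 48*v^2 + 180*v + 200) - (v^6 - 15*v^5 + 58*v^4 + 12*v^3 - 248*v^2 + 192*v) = -v^6 + 15*v^5 - 58*v^4 - 8*v^3 + 296*v^2 - 12*v + 200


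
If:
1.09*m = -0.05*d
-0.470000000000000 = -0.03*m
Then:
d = -341.53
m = 15.67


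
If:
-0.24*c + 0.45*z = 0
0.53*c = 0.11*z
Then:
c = 0.00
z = 0.00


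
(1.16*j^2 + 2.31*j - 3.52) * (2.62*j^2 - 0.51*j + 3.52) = 3.0392*j^4 + 5.4606*j^3 - 6.3173*j^2 + 9.9264*j - 12.3904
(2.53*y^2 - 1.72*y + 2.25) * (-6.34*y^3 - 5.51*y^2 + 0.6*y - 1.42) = -16.0402*y^5 - 3.0355*y^4 - 3.2698*y^3 - 17.0221*y^2 + 3.7924*y - 3.195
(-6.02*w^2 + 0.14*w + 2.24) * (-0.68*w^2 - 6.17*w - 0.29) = 4.0936*w^4 + 37.0482*w^3 - 0.641200000000001*w^2 - 13.8614*w - 0.6496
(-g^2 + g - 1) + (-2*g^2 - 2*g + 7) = -3*g^2 - g + 6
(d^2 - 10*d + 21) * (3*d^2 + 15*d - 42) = 3*d^4 - 15*d^3 - 129*d^2 + 735*d - 882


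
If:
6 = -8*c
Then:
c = -3/4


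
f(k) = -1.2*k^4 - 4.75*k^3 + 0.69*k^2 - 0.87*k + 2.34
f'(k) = -4.8*k^3 - 14.25*k^2 + 1.38*k - 0.87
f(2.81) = -174.87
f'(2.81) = -216.01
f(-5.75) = -378.58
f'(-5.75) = 432.58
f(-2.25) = 31.14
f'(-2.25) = -21.44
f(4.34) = -802.47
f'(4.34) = -655.67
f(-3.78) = 27.05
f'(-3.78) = 49.55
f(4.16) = -690.68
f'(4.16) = -587.29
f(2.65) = -142.69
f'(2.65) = -186.61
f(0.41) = 1.74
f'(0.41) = -3.03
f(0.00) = 2.34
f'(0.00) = -0.87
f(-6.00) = -496.80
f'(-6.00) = 514.65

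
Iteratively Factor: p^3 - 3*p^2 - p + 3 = (p - 1)*(p^2 - 2*p - 3) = (p - 1)*(p + 1)*(p - 3)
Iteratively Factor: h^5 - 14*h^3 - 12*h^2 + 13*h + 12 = (h + 3)*(h^4 - 3*h^3 - 5*h^2 + 3*h + 4) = (h + 1)*(h + 3)*(h^3 - 4*h^2 - h + 4) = (h - 4)*(h + 1)*(h + 3)*(h^2 - 1) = (h - 4)*(h + 1)^2*(h + 3)*(h - 1)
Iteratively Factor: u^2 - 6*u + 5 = (u - 1)*(u - 5)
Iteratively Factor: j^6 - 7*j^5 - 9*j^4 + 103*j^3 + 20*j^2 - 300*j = (j + 3)*(j^5 - 10*j^4 + 21*j^3 + 40*j^2 - 100*j) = j*(j + 3)*(j^4 - 10*j^3 + 21*j^2 + 40*j - 100) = j*(j - 2)*(j + 3)*(j^3 - 8*j^2 + 5*j + 50) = j*(j - 5)*(j - 2)*(j + 3)*(j^2 - 3*j - 10) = j*(j - 5)*(j - 2)*(j + 2)*(j + 3)*(j - 5)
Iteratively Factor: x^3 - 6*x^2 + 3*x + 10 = (x - 2)*(x^2 - 4*x - 5) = (x - 2)*(x + 1)*(x - 5)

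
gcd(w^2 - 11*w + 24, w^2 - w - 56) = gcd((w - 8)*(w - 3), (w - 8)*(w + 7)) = w - 8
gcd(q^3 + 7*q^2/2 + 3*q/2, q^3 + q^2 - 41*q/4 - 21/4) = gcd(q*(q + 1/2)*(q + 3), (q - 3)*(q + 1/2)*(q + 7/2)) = q + 1/2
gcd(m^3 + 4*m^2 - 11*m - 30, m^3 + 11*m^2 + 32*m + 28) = m + 2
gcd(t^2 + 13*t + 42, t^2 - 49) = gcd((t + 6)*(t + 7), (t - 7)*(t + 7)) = t + 7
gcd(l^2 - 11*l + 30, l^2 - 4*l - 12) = l - 6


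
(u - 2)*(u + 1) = u^2 - u - 2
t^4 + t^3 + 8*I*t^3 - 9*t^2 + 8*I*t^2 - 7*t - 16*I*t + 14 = (t - 1)*(t + 2)*(t + I)*(t + 7*I)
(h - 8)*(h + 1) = h^2 - 7*h - 8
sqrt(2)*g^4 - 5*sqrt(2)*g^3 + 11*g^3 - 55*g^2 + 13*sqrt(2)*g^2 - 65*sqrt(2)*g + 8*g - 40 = (g - 5)*(g + sqrt(2))*(g + 4*sqrt(2))*(sqrt(2)*g + 1)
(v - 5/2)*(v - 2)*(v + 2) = v^3 - 5*v^2/2 - 4*v + 10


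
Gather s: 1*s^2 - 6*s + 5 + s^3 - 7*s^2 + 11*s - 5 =s^3 - 6*s^2 + 5*s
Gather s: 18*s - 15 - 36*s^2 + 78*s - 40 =-36*s^2 + 96*s - 55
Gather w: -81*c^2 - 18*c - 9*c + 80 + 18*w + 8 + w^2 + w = -81*c^2 - 27*c + w^2 + 19*w + 88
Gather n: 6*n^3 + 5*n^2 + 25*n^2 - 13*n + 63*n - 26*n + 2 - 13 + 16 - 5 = 6*n^3 + 30*n^2 + 24*n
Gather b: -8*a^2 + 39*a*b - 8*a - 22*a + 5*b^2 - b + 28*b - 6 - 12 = -8*a^2 - 30*a + 5*b^2 + b*(39*a + 27) - 18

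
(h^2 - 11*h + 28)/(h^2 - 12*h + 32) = (h - 7)/(h - 8)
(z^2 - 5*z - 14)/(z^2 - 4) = (z - 7)/(z - 2)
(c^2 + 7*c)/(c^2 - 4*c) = (c + 7)/(c - 4)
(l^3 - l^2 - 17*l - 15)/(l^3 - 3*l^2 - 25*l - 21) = (l - 5)/(l - 7)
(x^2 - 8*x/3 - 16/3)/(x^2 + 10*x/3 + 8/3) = (x - 4)/(x + 2)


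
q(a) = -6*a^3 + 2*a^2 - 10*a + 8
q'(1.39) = -39.22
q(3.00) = -166.00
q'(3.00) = -160.00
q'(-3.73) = -275.35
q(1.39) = -18.15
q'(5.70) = -572.02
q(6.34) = -1504.05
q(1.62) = -28.46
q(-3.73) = 384.50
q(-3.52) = 329.67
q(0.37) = 4.27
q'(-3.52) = -247.11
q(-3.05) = 227.34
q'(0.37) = -10.98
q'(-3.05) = -189.64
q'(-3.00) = -184.00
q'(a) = -18*a^2 + 4*a - 10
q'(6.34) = -708.16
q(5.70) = -1095.18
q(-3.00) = 218.00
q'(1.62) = -50.76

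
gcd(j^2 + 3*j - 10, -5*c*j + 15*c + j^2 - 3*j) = 1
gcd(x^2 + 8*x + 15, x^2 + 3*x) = x + 3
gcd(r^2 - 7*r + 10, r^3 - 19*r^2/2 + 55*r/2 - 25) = r^2 - 7*r + 10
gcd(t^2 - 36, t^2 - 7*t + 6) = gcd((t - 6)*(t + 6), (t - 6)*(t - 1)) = t - 6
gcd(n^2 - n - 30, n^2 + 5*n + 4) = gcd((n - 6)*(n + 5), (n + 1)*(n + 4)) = 1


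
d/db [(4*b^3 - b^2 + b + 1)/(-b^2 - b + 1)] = 2*(-2*b^4 - 4*b^3 + 7*b^2 + 1)/(b^4 + 2*b^3 - b^2 - 2*b + 1)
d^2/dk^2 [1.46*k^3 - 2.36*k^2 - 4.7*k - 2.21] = 8.76*k - 4.72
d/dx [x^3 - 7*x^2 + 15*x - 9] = 3*x^2 - 14*x + 15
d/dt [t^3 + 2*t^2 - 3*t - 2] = 3*t^2 + 4*t - 3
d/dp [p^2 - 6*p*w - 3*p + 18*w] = 2*p - 6*w - 3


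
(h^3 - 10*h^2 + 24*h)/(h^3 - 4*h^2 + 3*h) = (h^2 - 10*h + 24)/(h^2 - 4*h + 3)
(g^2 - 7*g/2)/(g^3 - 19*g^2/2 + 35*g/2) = (2*g - 7)/(2*g^2 - 19*g + 35)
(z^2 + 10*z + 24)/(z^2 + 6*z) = (z + 4)/z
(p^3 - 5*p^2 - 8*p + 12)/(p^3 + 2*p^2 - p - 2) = (p - 6)/(p + 1)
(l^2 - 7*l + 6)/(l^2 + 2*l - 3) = (l - 6)/(l + 3)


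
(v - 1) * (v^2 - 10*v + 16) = v^3 - 11*v^2 + 26*v - 16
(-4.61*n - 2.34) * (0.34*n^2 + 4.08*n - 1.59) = -1.5674*n^3 - 19.6044*n^2 - 2.2173*n + 3.7206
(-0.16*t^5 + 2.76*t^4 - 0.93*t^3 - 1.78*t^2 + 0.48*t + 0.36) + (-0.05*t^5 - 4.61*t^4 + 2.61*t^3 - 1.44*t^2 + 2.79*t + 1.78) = -0.21*t^5 - 1.85*t^4 + 1.68*t^3 - 3.22*t^2 + 3.27*t + 2.14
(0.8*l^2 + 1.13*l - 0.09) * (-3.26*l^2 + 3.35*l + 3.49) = -2.608*l^4 - 1.0038*l^3 + 6.8709*l^2 + 3.6422*l - 0.3141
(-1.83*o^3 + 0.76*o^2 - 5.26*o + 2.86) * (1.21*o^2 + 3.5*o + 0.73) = -2.2143*o^5 - 5.4854*o^4 - 5.0405*o^3 - 14.3946*o^2 + 6.1702*o + 2.0878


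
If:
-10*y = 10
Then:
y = -1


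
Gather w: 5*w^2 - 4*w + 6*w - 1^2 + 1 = 5*w^2 + 2*w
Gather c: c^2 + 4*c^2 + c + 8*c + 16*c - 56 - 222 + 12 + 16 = 5*c^2 + 25*c - 250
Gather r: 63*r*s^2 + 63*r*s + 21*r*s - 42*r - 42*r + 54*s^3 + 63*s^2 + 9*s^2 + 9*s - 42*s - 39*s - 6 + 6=r*(63*s^2 + 84*s - 84) + 54*s^3 + 72*s^2 - 72*s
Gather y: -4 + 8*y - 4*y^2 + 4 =-4*y^2 + 8*y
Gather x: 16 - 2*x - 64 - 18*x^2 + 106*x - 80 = -18*x^2 + 104*x - 128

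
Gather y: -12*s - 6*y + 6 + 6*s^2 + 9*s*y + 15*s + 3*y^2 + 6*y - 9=6*s^2 + 9*s*y + 3*s + 3*y^2 - 3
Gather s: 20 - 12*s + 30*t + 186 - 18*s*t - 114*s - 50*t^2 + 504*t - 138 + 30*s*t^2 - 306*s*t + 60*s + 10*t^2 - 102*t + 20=s*(30*t^2 - 324*t - 66) - 40*t^2 + 432*t + 88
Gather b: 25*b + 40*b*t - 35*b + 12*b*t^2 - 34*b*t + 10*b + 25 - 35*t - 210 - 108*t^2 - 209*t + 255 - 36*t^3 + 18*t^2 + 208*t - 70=b*(12*t^2 + 6*t) - 36*t^3 - 90*t^2 - 36*t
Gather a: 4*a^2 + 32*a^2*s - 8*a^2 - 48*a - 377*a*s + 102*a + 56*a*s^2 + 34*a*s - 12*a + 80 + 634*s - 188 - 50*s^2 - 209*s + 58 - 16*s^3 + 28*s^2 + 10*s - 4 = a^2*(32*s - 4) + a*(56*s^2 - 343*s + 42) - 16*s^3 - 22*s^2 + 435*s - 54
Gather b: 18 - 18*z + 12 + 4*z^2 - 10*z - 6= 4*z^2 - 28*z + 24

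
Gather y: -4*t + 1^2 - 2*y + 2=-4*t - 2*y + 3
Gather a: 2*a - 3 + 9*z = 2*a + 9*z - 3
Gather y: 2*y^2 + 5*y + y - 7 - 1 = 2*y^2 + 6*y - 8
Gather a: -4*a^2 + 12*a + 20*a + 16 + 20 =-4*a^2 + 32*a + 36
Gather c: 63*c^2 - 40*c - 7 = 63*c^2 - 40*c - 7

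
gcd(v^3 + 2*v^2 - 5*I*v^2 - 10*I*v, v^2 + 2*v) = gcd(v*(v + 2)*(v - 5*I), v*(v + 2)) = v^2 + 2*v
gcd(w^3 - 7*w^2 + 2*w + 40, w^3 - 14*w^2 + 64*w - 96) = w - 4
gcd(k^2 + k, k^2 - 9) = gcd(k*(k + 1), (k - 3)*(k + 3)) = 1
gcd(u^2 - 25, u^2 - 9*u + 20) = u - 5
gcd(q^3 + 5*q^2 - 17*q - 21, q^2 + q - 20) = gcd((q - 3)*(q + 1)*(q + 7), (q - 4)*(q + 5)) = 1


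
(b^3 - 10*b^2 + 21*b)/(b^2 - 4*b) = (b^2 - 10*b + 21)/(b - 4)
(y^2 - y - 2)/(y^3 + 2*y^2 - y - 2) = (y - 2)/(y^2 + y - 2)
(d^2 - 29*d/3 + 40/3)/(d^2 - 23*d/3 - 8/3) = (3*d - 5)/(3*d + 1)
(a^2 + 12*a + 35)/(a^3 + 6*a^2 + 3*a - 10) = (a + 7)/(a^2 + a - 2)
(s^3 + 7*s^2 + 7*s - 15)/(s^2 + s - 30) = (s^3 + 7*s^2 + 7*s - 15)/(s^2 + s - 30)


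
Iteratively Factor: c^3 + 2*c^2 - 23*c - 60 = (c + 3)*(c^2 - c - 20) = (c - 5)*(c + 3)*(c + 4)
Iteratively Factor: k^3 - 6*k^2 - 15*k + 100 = (k - 5)*(k^2 - k - 20) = (k - 5)*(k + 4)*(k - 5)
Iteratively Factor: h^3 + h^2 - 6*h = (h + 3)*(h^2 - 2*h) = h*(h + 3)*(h - 2)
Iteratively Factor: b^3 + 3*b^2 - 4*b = (b - 1)*(b^2 + 4*b) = (b - 1)*(b + 4)*(b)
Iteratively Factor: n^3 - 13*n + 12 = (n - 3)*(n^2 + 3*n - 4) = (n - 3)*(n + 4)*(n - 1)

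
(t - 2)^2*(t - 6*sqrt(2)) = t^3 - 6*sqrt(2)*t^2 - 4*t^2 + 4*t + 24*sqrt(2)*t - 24*sqrt(2)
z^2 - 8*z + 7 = (z - 7)*(z - 1)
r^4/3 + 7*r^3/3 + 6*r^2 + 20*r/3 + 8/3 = (r/3 + 1/3)*(r + 2)^3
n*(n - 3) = n^2 - 3*n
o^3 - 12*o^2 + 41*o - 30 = (o - 6)*(o - 5)*(o - 1)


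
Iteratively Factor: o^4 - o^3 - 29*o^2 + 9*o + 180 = (o - 3)*(o^3 + 2*o^2 - 23*o - 60) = (o - 3)*(o + 4)*(o^2 - 2*o - 15) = (o - 5)*(o - 3)*(o + 4)*(o + 3)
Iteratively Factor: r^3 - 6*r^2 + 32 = (r - 4)*(r^2 - 2*r - 8) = (r - 4)*(r + 2)*(r - 4)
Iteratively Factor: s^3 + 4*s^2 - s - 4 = (s - 1)*(s^2 + 5*s + 4) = (s - 1)*(s + 4)*(s + 1)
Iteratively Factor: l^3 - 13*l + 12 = (l - 3)*(l^2 + 3*l - 4) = (l - 3)*(l + 4)*(l - 1)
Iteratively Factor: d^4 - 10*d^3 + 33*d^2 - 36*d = (d - 3)*(d^3 - 7*d^2 + 12*d) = (d - 4)*(d - 3)*(d^2 - 3*d) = (d - 4)*(d - 3)^2*(d)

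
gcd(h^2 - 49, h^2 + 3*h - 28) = h + 7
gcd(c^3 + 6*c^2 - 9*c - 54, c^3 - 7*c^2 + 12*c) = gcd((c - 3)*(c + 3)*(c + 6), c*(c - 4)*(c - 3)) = c - 3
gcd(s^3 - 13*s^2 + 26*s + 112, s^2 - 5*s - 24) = s - 8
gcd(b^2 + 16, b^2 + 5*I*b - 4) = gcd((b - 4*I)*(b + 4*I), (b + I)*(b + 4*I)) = b + 4*I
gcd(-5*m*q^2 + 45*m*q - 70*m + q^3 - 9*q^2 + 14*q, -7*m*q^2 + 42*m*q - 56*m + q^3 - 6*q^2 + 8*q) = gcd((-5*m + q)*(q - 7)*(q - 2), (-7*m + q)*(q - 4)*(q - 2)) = q - 2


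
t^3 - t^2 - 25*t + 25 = (t - 5)*(t - 1)*(t + 5)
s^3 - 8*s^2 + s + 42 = (s - 7)*(s - 3)*(s + 2)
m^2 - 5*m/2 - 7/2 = (m - 7/2)*(m + 1)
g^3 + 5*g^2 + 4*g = g*(g + 1)*(g + 4)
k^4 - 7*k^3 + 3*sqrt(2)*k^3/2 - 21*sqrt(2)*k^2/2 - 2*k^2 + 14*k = k*(k - 7)*(k - sqrt(2)/2)*(k + 2*sqrt(2))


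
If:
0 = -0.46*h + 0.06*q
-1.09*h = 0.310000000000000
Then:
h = -0.28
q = -2.18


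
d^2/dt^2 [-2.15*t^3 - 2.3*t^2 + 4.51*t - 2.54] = -12.9*t - 4.6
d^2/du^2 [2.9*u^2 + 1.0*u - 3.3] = 5.80000000000000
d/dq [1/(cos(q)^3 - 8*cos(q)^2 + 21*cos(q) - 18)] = (3*cos(q) - 7)*sin(q)/((cos(q) - 3)^3*(cos(q) - 2)^2)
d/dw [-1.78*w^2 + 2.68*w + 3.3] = 2.68 - 3.56*w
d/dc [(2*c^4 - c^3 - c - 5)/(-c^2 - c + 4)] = (-(2*c + 1)*(-2*c^4 + c^3 + c + 5) + (c^2 + c - 4)*(-8*c^3 + 3*c^2 + 1))/(c^2 + c - 4)^2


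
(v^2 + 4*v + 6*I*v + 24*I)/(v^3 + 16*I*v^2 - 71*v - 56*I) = (v^2 + v*(4 + 6*I) + 24*I)/(v^3 + 16*I*v^2 - 71*v - 56*I)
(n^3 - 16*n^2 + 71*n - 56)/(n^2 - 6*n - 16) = (n^2 - 8*n + 7)/(n + 2)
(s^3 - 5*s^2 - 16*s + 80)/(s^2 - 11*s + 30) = (s^2 - 16)/(s - 6)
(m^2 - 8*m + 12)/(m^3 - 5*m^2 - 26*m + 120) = (m - 2)/(m^2 + m - 20)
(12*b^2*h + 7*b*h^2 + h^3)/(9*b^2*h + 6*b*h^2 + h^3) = (4*b + h)/(3*b + h)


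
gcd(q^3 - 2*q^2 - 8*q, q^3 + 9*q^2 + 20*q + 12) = q + 2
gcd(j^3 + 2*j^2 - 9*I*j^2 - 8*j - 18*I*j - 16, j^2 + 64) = j - 8*I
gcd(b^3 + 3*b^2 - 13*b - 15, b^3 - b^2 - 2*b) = b + 1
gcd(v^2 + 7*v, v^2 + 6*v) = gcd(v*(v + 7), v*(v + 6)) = v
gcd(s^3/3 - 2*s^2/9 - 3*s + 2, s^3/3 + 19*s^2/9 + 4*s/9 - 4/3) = s - 2/3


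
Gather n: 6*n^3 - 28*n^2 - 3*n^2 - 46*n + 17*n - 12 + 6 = 6*n^3 - 31*n^2 - 29*n - 6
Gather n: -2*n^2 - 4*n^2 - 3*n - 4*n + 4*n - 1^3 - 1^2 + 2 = -6*n^2 - 3*n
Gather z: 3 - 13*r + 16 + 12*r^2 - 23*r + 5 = 12*r^2 - 36*r + 24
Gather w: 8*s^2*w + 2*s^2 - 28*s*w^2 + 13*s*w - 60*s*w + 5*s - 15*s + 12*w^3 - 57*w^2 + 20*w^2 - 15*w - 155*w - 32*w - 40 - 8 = 2*s^2 - 10*s + 12*w^3 + w^2*(-28*s - 37) + w*(8*s^2 - 47*s - 202) - 48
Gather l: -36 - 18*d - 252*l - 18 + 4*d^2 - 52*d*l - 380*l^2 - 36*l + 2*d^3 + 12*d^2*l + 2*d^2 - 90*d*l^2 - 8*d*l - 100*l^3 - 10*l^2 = 2*d^3 + 6*d^2 - 18*d - 100*l^3 + l^2*(-90*d - 390) + l*(12*d^2 - 60*d - 288) - 54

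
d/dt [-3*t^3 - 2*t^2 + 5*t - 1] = -9*t^2 - 4*t + 5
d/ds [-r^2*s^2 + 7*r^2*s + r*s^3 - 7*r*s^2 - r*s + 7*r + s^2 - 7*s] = -2*r^2*s + 7*r^2 + 3*r*s^2 - 14*r*s - r + 2*s - 7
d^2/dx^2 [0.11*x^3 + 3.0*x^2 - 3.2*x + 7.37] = 0.66*x + 6.0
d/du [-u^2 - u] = -2*u - 1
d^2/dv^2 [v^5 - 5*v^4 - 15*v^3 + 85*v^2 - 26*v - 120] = 20*v^3 - 60*v^2 - 90*v + 170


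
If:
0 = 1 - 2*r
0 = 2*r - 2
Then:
No Solution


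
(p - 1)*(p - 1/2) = p^2 - 3*p/2 + 1/2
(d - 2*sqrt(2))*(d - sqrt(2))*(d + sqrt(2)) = d^3 - 2*sqrt(2)*d^2 - 2*d + 4*sqrt(2)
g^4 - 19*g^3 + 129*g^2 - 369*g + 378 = (g - 7)*(g - 6)*(g - 3)^2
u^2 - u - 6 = (u - 3)*(u + 2)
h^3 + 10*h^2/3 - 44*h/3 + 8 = (h - 2)*(h - 2/3)*(h + 6)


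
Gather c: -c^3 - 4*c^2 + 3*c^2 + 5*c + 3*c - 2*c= -c^3 - c^2 + 6*c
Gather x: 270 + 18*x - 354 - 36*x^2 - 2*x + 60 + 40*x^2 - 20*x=4*x^2 - 4*x - 24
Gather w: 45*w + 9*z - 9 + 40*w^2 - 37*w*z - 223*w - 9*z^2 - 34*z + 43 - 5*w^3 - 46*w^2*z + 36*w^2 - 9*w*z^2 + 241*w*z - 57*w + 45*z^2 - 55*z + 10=-5*w^3 + w^2*(76 - 46*z) + w*(-9*z^2 + 204*z - 235) + 36*z^2 - 80*z + 44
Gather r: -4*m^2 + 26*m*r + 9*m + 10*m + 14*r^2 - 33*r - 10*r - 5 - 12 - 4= -4*m^2 + 19*m + 14*r^2 + r*(26*m - 43) - 21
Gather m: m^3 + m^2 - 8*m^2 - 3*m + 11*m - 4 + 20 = m^3 - 7*m^2 + 8*m + 16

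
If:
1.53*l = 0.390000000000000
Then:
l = 0.25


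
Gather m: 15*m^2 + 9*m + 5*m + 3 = 15*m^2 + 14*m + 3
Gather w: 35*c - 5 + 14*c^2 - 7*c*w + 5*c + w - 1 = 14*c^2 + 40*c + w*(1 - 7*c) - 6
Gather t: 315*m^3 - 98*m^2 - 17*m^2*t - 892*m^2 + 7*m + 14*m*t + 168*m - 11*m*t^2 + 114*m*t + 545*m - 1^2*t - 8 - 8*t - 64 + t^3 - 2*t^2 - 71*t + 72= 315*m^3 - 990*m^2 + 720*m + t^3 + t^2*(-11*m - 2) + t*(-17*m^2 + 128*m - 80)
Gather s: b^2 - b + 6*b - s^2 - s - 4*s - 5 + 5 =b^2 + 5*b - s^2 - 5*s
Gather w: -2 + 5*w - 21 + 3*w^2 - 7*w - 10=3*w^2 - 2*w - 33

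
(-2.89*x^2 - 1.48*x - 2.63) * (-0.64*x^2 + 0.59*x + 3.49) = 1.8496*x^4 - 0.7579*x^3 - 9.2761*x^2 - 6.7169*x - 9.1787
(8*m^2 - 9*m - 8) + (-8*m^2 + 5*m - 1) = -4*m - 9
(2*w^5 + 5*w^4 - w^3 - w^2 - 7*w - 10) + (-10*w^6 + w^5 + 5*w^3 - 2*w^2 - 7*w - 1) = -10*w^6 + 3*w^5 + 5*w^4 + 4*w^3 - 3*w^2 - 14*w - 11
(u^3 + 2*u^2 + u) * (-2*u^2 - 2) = -2*u^5 - 4*u^4 - 4*u^3 - 4*u^2 - 2*u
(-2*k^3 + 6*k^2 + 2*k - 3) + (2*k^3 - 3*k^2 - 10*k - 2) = 3*k^2 - 8*k - 5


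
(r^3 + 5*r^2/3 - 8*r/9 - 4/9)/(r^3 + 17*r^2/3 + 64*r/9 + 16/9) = (3*r^2 + 4*r - 4)/(3*r^2 + 16*r + 16)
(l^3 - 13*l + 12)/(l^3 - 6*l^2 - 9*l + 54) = (l^2 + 3*l - 4)/(l^2 - 3*l - 18)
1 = 1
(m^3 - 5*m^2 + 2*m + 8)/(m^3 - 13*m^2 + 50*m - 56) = (m + 1)/(m - 7)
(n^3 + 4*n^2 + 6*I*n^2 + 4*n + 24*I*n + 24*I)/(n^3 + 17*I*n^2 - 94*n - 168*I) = (n^2 + 4*n + 4)/(n^2 + 11*I*n - 28)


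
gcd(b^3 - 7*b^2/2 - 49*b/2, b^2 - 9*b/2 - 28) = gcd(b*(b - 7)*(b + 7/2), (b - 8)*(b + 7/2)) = b + 7/2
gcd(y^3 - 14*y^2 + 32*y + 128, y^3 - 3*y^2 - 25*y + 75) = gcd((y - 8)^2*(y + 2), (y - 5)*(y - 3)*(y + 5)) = 1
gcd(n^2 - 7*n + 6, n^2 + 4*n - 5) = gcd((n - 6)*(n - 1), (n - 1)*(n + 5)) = n - 1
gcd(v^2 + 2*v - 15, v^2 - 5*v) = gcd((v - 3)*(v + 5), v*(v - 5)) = 1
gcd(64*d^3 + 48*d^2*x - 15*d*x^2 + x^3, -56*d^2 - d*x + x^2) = -8*d + x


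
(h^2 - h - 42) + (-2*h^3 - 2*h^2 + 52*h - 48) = -2*h^3 - h^2 + 51*h - 90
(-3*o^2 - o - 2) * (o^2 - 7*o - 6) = -3*o^4 + 20*o^3 + 23*o^2 + 20*o + 12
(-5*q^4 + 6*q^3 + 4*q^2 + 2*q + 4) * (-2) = 10*q^4 - 12*q^3 - 8*q^2 - 4*q - 8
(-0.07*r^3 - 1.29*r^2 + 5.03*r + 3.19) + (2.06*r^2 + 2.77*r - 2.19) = -0.07*r^3 + 0.77*r^2 + 7.8*r + 1.0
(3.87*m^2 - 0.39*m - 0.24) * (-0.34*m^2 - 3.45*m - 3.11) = -1.3158*m^4 - 13.2189*m^3 - 10.6086*m^2 + 2.0409*m + 0.7464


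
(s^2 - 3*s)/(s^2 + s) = (s - 3)/(s + 1)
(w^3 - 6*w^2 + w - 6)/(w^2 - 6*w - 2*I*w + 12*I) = (w^2 + 1)/(w - 2*I)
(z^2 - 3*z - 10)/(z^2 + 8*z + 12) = (z - 5)/(z + 6)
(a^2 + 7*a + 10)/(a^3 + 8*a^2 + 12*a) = (a + 5)/(a*(a + 6))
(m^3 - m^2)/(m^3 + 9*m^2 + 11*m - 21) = m^2/(m^2 + 10*m + 21)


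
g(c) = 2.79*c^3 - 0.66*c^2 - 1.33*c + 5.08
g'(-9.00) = 688.52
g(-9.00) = -2070.32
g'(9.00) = 664.76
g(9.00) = 1973.56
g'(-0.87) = 6.15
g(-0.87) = 3.90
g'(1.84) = 24.58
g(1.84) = 17.78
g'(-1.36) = 15.95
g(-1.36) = -1.35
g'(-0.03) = -1.28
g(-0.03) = 5.12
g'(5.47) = 241.89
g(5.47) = 434.69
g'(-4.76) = 194.60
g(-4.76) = -304.45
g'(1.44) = 14.13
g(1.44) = 10.13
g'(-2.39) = 49.64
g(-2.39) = -33.60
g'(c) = 8.37*c^2 - 1.32*c - 1.33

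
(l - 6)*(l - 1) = l^2 - 7*l + 6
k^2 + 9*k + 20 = (k + 4)*(k + 5)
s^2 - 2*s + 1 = (s - 1)^2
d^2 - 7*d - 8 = (d - 8)*(d + 1)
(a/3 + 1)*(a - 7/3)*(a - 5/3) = a^3/3 - a^2/3 - 73*a/27 + 35/9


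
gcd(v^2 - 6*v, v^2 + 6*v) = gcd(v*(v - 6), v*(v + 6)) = v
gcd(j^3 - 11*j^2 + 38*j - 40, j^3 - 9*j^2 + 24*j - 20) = j^2 - 7*j + 10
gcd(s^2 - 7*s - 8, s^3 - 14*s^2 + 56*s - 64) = s - 8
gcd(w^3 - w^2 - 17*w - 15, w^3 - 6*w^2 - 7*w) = w + 1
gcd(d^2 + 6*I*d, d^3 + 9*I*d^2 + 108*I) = d + 6*I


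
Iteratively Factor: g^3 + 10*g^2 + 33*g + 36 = (g + 3)*(g^2 + 7*g + 12) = (g + 3)^2*(g + 4)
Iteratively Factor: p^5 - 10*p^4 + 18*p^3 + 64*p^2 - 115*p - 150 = (p - 3)*(p^4 - 7*p^3 - 3*p^2 + 55*p + 50) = (p - 5)*(p - 3)*(p^3 - 2*p^2 - 13*p - 10) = (p - 5)^2*(p - 3)*(p^2 + 3*p + 2) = (p - 5)^2*(p - 3)*(p + 2)*(p + 1)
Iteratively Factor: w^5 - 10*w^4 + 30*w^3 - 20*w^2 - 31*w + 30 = (w - 1)*(w^4 - 9*w^3 + 21*w^2 + w - 30) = (w - 2)*(w - 1)*(w^3 - 7*w^2 + 7*w + 15) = (w - 5)*(w - 2)*(w - 1)*(w^2 - 2*w - 3) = (w - 5)*(w - 2)*(w - 1)*(w + 1)*(w - 3)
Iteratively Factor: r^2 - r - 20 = (r + 4)*(r - 5)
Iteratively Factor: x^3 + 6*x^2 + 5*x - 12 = (x - 1)*(x^2 + 7*x + 12) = (x - 1)*(x + 3)*(x + 4)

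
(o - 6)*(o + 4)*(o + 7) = o^3 + 5*o^2 - 38*o - 168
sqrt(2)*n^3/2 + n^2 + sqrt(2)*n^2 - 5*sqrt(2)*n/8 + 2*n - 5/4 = (n - 1/2)*(n + 5/2)*(sqrt(2)*n/2 + 1)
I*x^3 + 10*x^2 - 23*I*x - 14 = (x - 7*I)*(x - 2*I)*(I*x + 1)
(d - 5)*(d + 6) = d^2 + d - 30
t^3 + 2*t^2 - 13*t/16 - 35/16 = (t - 1)*(t + 5/4)*(t + 7/4)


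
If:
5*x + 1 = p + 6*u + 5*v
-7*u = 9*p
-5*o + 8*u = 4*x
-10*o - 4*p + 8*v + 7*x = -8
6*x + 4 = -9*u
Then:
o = 18464/75255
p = 1204/15051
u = -516/5017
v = -3085/15051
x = -7712/15051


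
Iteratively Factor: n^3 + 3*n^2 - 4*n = (n + 4)*(n^2 - n) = n*(n + 4)*(n - 1)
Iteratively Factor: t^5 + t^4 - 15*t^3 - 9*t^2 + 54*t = (t - 3)*(t^4 + 4*t^3 - 3*t^2 - 18*t) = (t - 3)*(t - 2)*(t^3 + 6*t^2 + 9*t) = t*(t - 3)*(t - 2)*(t^2 + 6*t + 9) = t*(t - 3)*(t - 2)*(t + 3)*(t + 3)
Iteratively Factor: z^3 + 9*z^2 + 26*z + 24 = (z + 2)*(z^2 + 7*z + 12) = (z + 2)*(z + 3)*(z + 4)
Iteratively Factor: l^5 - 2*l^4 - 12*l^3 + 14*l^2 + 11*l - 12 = (l + 3)*(l^4 - 5*l^3 + 3*l^2 + 5*l - 4) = (l - 4)*(l + 3)*(l^3 - l^2 - l + 1) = (l - 4)*(l - 1)*(l + 3)*(l^2 - 1) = (l - 4)*(l - 1)^2*(l + 3)*(l + 1)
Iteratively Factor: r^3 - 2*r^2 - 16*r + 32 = (r - 2)*(r^2 - 16) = (r - 4)*(r - 2)*(r + 4)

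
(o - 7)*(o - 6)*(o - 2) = o^3 - 15*o^2 + 68*o - 84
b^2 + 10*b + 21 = (b + 3)*(b + 7)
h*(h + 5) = h^2 + 5*h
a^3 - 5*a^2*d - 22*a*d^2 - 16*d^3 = (a - 8*d)*(a + d)*(a + 2*d)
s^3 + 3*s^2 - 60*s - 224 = (s - 8)*(s + 4)*(s + 7)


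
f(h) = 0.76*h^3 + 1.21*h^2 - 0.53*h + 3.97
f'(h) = 2.28*h^2 + 2.42*h - 0.53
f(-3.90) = -20.64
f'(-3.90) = 24.71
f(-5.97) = -111.45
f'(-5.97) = 66.28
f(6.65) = 277.46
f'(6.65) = 116.39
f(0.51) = 4.12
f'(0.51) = 1.30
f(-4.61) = -42.33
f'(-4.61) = 36.77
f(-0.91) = 4.88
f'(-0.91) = -0.84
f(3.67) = 55.89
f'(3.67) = 39.06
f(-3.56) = -13.10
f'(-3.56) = 19.75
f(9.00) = 651.25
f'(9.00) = 205.93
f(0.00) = 3.97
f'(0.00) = -0.53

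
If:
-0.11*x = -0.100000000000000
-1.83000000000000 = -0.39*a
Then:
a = 4.69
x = 0.91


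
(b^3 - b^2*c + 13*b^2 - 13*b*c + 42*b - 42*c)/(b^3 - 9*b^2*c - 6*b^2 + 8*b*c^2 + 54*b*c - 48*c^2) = (b^2 + 13*b + 42)/(b^2 - 8*b*c - 6*b + 48*c)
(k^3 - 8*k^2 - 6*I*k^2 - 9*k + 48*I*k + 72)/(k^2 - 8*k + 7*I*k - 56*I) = (k^2 - 6*I*k - 9)/(k + 7*I)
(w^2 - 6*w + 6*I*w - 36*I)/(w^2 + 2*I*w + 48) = (w^2 + 6*w*(-1 + I) - 36*I)/(w^2 + 2*I*w + 48)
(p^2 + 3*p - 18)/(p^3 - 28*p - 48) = (-p^2 - 3*p + 18)/(-p^3 + 28*p + 48)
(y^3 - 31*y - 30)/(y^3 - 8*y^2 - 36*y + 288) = (y^2 + 6*y + 5)/(y^2 - 2*y - 48)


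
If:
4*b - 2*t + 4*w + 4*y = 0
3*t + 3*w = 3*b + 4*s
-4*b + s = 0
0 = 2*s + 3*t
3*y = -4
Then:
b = 2/17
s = 8/17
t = -16/51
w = 18/17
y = -4/3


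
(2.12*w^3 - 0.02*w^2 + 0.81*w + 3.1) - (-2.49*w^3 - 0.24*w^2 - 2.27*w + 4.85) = 4.61*w^3 + 0.22*w^2 + 3.08*w - 1.75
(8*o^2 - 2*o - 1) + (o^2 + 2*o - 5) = 9*o^2 - 6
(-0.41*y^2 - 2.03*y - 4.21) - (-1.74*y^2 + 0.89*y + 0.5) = 1.33*y^2 - 2.92*y - 4.71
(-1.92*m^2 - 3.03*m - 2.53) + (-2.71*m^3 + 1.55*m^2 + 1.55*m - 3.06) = -2.71*m^3 - 0.37*m^2 - 1.48*m - 5.59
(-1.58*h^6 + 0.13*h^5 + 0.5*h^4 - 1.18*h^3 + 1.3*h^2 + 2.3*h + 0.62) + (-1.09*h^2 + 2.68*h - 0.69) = -1.58*h^6 + 0.13*h^5 + 0.5*h^4 - 1.18*h^3 + 0.21*h^2 + 4.98*h - 0.07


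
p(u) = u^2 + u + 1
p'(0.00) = 1.00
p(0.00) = 1.00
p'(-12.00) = -23.00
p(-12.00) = 133.00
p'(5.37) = 11.74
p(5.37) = 35.21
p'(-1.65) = -2.30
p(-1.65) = 2.07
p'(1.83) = 4.66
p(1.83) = 6.18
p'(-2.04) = -3.08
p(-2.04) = 3.12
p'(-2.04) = -3.08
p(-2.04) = 3.12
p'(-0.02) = 0.96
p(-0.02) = 0.98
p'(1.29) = 3.58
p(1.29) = 3.95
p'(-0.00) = 1.00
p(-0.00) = 1.00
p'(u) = 2*u + 1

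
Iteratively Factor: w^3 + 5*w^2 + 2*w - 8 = (w + 4)*(w^2 + w - 2) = (w + 2)*(w + 4)*(w - 1)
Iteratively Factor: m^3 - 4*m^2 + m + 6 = (m - 3)*(m^2 - m - 2) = (m - 3)*(m + 1)*(m - 2)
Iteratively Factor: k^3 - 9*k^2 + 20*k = (k - 5)*(k^2 - 4*k) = (k - 5)*(k - 4)*(k)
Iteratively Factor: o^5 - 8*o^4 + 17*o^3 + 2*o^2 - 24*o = (o + 1)*(o^4 - 9*o^3 + 26*o^2 - 24*o) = (o - 3)*(o + 1)*(o^3 - 6*o^2 + 8*o) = (o - 4)*(o - 3)*(o + 1)*(o^2 - 2*o) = (o - 4)*(o - 3)*(o - 2)*(o + 1)*(o)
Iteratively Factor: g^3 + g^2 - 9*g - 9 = (g + 1)*(g^2 - 9) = (g + 1)*(g + 3)*(g - 3)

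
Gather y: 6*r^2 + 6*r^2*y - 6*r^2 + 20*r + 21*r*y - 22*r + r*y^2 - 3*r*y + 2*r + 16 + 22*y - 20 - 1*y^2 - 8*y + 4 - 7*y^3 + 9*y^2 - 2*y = -7*y^3 + y^2*(r + 8) + y*(6*r^2 + 18*r + 12)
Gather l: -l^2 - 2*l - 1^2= -l^2 - 2*l - 1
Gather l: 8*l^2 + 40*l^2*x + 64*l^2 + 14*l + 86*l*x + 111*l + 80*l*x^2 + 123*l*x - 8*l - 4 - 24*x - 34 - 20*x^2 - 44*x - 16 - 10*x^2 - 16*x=l^2*(40*x + 72) + l*(80*x^2 + 209*x + 117) - 30*x^2 - 84*x - 54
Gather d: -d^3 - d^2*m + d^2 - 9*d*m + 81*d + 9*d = -d^3 + d^2*(1 - m) + d*(90 - 9*m)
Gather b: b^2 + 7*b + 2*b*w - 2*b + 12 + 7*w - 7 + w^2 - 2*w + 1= b^2 + b*(2*w + 5) + w^2 + 5*w + 6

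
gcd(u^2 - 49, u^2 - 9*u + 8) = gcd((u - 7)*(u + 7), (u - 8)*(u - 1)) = 1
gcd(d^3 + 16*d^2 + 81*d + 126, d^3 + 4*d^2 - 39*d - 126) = d^2 + 10*d + 21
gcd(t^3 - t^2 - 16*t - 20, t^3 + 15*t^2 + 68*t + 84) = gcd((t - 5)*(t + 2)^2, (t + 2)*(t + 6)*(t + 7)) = t + 2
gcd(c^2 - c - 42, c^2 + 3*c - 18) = c + 6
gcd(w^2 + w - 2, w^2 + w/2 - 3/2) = w - 1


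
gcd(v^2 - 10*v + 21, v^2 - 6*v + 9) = v - 3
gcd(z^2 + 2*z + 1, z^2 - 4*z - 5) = z + 1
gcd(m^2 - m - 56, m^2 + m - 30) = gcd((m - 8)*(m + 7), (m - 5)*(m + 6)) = 1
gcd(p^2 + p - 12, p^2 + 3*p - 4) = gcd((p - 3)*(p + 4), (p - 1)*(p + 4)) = p + 4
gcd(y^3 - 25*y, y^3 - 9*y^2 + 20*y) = y^2 - 5*y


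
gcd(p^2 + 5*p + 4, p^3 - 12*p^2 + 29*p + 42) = p + 1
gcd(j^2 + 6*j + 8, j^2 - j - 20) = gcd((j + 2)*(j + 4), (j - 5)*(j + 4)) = j + 4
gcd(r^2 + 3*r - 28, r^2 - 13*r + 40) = 1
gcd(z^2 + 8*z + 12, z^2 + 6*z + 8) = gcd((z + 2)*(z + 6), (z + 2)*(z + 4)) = z + 2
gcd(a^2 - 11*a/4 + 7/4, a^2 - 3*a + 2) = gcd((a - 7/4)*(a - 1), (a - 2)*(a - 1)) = a - 1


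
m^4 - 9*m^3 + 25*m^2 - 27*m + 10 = (m - 5)*(m - 2)*(m - 1)^2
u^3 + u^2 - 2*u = u*(u - 1)*(u + 2)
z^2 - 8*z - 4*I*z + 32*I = (z - 8)*(z - 4*I)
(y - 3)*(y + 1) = y^2 - 2*y - 3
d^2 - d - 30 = (d - 6)*(d + 5)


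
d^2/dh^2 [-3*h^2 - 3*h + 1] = -6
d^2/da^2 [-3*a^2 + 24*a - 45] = -6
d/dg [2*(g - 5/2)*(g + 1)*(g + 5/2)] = 6*g^2 + 4*g - 25/2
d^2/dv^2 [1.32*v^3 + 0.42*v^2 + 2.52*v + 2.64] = 7.92*v + 0.84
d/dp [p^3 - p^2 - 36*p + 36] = 3*p^2 - 2*p - 36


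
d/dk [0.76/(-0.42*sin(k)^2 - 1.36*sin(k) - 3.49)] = (0.6384*sin(k) + 1.0336)*cos(k)/(0.42*sin(k)^2 + 1.36*sin(k) + 3.49)^2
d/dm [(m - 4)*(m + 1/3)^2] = (3*m + 1)*(9*m - 23)/9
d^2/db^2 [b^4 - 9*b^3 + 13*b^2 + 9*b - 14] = 12*b^2 - 54*b + 26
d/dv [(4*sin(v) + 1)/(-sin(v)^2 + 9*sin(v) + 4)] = (4*sin(v)^2 + 2*sin(v) + 7)*cos(v)/(sin(v)^2 - 9*sin(v) - 4)^2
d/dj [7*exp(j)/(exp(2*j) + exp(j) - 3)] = 7*(-(2*exp(j) + 1)*exp(j) + exp(2*j) + exp(j) - 3)*exp(j)/(exp(2*j) + exp(j) - 3)^2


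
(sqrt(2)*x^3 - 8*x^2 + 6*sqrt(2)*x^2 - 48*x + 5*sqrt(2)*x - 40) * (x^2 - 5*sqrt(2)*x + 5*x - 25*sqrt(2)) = sqrt(2)*x^5 - 18*x^4 + 11*sqrt(2)*x^4 - 198*x^3 + 75*sqrt(2)*x^3 - 630*x^2 + 465*sqrt(2)*x^2 - 450*x + 1400*sqrt(2)*x + 1000*sqrt(2)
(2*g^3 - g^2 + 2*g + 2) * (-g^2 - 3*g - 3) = -2*g^5 - 5*g^4 - 5*g^3 - 5*g^2 - 12*g - 6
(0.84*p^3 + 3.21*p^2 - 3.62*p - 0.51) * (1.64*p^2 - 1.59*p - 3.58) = 1.3776*p^5 + 3.9288*p^4 - 14.0479*p^3 - 6.5724*p^2 + 13.7705*p + 1.8258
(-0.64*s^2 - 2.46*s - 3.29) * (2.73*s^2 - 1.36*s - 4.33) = -1.7472*s^4 - 5.8454*s^3 - 2.8649*s^2 + 15.1262*s + 14.2457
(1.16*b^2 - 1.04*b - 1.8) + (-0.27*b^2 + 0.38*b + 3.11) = 0.89*b^2 - 0.66*b + 1.31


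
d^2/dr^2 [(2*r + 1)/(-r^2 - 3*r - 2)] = 2*(-(2*r + 1)*(2*r + 3)^2 + (6*r + 7)*(r^2 + 3*r + 2))/(r^2 + 3*r + 2)^3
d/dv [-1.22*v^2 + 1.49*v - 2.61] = 1.49 - 2.44*v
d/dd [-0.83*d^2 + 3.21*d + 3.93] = 3.21 - 1.66*d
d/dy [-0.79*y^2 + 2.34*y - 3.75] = 2.34 - 1.58*y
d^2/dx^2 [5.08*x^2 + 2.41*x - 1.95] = 10.1600000000000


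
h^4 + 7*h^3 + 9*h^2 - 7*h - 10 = (h - 1)*(h + 1)*(h + 2)*(h + 5)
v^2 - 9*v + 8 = (v - 8)*(v - 1)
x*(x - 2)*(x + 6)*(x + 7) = x^4 + 11*x^3 + 16*x^2 - 84*x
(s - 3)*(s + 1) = s^2 - 2*s - 3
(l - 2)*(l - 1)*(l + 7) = l^3 + 4*l^2 - 19*l + 14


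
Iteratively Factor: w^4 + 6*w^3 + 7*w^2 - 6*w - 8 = (w + 2)*(w^3 + 4*w^2 - w - 4) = (w - 1)*(w + 2)*(w^2 + 5*w + 4) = (w - 1)*(w + 1)*(w + 2)*(w + 4)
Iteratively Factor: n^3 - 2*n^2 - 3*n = (n + 1)*(n^2 - 3*n) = (n - 3)*(n + 1)*(n)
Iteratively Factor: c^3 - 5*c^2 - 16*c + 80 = (c - 4)*(c^2 - c - 20) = (c - 4)*(c + 4)*(c - 5)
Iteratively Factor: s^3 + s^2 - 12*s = (s)*(s^2 + s - 12) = s*(s - 3)*(s + 4)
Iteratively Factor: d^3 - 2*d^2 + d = (d)*(d^2 - 2*d + 1) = d*(d - 1)*(d - 1)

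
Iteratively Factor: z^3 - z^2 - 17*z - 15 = (z + 3)*(z^2 - 4*z - 5) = (z + 1)*(z + 3)*(z - 5)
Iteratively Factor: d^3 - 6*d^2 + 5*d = (d - 5)*(d^2 - d) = (d - 5)*(d - 1)*(d)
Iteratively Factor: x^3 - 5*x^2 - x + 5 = (x - 1)*(x^2 - 4*x - 5) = (x - 1)*(x + 1)*(x - 5)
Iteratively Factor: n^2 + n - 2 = (n - 1)*(n + 2)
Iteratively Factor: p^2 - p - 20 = (p - 5)*(p + 4)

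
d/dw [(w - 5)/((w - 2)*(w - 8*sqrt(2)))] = ((5 - w)*(w - 2) + (5 - w)*(w - 8*sqrt(2)) + (w - 2)*(w - 8*sqrt(2)))/((w - 2)^2*(w - 8*sqrt(2))^2)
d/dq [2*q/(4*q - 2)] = -1/(2*q - 1)^2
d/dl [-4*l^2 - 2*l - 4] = -8*l - 2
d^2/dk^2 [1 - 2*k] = 0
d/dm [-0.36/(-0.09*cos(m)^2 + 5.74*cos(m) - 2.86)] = (0.0648*cos(m) - 2.0664)*sin(m)/(0.09*cos(m)^2 - 5.74*cos(m) + 2.86)^2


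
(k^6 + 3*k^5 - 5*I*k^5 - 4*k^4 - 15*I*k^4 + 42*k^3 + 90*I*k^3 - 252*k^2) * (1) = k^6 + 3*k^5 - 5*I*k^5 - 4*k^4 - 15*I*k^4 + 42*k^3 + 90*I*k^3 - 252*k^2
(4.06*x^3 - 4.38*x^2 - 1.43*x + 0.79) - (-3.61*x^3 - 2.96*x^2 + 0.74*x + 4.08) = 7.67*x^3 - 1.42*x^2 - 2.17*x - 3.29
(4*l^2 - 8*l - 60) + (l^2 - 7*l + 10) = 5*l^2 - 15*l - 50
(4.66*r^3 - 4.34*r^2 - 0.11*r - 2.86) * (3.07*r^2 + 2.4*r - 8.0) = 14.3062*r^5 - 2.1398*r^4 - 48.0337*r^3 + 25.6758*r^2 - 5.984*r + 22.88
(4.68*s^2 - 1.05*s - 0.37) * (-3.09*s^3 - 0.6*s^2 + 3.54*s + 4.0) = -14.4612*s^5 + 0.4365*s^4 + 18.3405*s^3 + 15.225*s^2 - 5.5098*s - 1.48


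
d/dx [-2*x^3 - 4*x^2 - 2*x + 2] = -6*x^2 - 8*x - 2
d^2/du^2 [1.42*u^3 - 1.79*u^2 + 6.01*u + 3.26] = 8.52*u - 3.58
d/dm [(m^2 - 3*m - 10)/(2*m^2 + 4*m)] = 5/(2*m^2)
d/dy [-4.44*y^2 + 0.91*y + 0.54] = 0.91 - 8.88*y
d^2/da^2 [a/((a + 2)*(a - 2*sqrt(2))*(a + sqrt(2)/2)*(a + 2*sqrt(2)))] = 4*(12*a^7 + 8*sqrt(2)*a^6 + 32*a^6 - 21*a^5 + 18*sqrt(2)*a^5 + 6*a^4 + 12*sqrt(2)*a^4 + 204*a^3 + 160*sqrt(2)*a^3 + 96*a^2 + 192*sqrt(2)*a^2 - 384*sqrt(2)*a + 96*a - 256*sqrt(2) - 128)/(4*a^12 + 6*sqrt(2)*a^11 + 24*a^11 - 42*a^10 + 36*sqrt(2)*a^10 - 508*a^9 - 71*sqrt(2)*a^9 - 810*sqrt(2)*a^8 - 456*a^8 - 588*sqrt(2)*a^7 + 3024*a^7 + 6592*a^6 + 5624*sqrt(2)*a^6 - 384*a^5 + 10656*sqrt(2)*a^5 - 13824*a^4 - 8256*sqrt(2)*a^4 - 35072*sqrt(2)*a^3 - 25600*a^3 - 26112*sqrt(2)*a^2 - 36864*a^2 - 24576*a - 6144*sqrt(2)*a - 4096*sqrt(2))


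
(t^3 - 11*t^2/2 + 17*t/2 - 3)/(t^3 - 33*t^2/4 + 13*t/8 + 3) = 4*(2*t^3 - 11*t^2 + 17*t - 6)/(8*t^3 - 66*t^2 + 13*t + 24)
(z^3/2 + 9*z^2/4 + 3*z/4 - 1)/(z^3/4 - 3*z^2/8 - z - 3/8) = 2*(2*z^2 + 7*z - 4)/(2*z^2 - 5*z - 3)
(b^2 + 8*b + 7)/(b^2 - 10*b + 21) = (b^2 + 8*b + 7)/(b^2 - 10*b + 21)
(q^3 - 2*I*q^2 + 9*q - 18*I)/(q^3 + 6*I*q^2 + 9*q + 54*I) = (q - 2*I)/(q + 6*I)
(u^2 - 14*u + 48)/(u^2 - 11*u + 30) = (u - 8)/(u - 5)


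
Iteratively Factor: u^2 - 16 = (u + 4)*(u - 4)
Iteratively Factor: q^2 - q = (q)*(q - 1)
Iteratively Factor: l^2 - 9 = (l + 3)*(l - 3)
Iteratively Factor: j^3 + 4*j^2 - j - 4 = (j - 1)*(j^2 + 5*j + 4) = (j - 1)*(j + 1)*(j + 4)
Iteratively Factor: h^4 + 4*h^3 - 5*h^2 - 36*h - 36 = (h + 3)*(h^3 + h^2 - 8*h - 12) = (h - 3)*(h + 3)*(h^2 + 4*h + 4) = (h - 3)*(h + 2)*(h + 3)*(h + 2)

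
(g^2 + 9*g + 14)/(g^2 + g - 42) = (g + 2)/(g - 6)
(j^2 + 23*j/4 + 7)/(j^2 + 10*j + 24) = (j + 7/4)/(j + 6)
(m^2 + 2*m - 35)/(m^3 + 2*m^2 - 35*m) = 1/m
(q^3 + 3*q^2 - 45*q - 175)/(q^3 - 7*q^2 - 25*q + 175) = (q + 5)/(q - 5)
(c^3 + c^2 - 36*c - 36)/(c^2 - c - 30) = (c^2 + 7*c + 6)/(c + 5)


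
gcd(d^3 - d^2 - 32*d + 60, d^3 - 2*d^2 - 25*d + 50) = d^2 - 7*d + 10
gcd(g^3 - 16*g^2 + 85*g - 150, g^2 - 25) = g - 5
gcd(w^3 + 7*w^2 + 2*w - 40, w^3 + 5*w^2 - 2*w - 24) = w^2 + 2*w - 8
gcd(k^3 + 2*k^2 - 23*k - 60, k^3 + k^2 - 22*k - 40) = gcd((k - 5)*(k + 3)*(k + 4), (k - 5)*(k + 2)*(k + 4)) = k^2 - k - 20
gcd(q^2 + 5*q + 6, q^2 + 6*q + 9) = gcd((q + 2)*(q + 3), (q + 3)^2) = q + 3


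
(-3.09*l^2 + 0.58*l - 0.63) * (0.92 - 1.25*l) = 3.8625*l^3 - 3.5678*l^2 + 1.3211*l - 0.5796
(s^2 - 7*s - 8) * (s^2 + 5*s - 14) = s^4 - 2*s^3 - 57*s^2 + 58*s + 112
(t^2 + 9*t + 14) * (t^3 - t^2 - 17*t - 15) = t^5 + 8*t^4 - 12*t^3 - 182*t^2 - 373*t - 210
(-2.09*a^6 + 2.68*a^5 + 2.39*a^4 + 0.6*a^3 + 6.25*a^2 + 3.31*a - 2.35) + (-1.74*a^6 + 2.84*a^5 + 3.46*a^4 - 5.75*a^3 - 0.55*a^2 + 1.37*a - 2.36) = -3.83*a^6 + 5.52*a^5 + 5.85*a^4 - 5.15*a^3 + 5.7*a^2 + 4.68*a - 4.71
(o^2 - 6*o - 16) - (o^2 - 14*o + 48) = 8*o - 64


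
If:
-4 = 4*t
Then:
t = -1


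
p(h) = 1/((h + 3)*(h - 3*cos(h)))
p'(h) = (-3*sin(h) - 1)/((h + 3)*(h - 3*cos(h))^2) - 1/((h + 3)^2*(h - 3*cos(h)))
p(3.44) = 0.02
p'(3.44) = -0.00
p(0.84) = -0.22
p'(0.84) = -0.56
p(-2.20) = -2.88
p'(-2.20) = 13.03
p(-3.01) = 2782.61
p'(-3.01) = 325211.04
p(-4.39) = 0.21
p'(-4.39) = 0.38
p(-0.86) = -0.17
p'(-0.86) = 0.15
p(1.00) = -0.40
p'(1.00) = -2.18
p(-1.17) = -0.23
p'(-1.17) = 0.30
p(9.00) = 0.01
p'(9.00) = 0.00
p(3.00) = 0.03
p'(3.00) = -0.01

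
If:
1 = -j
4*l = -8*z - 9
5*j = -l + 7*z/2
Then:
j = -1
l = 17/44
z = -29/22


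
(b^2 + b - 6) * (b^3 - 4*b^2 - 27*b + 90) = b^5 - 3*b^4 - 37*b^3 + 87*b^2 + 252*b - 540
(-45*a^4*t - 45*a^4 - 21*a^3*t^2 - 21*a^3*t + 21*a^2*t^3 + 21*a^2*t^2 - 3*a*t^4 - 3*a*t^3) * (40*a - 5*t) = -1800*a^5*t - 1800*a^5 - 615*a^4*t^2 - 615*a^4*t + 945*a^3*t^3 + 945*a^3*t^2 - 225*a^2*t^4 - 225*a^2*t^3 + 15*a*t^5 + 15*a*t^4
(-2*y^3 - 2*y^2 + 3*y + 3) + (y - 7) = -2*y^3 - 2*y^2 + 4*y - 4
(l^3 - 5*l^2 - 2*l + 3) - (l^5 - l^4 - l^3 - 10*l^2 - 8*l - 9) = -l^5 + l^4 + 2*l^3 + 5*l^2 + 6*l + 12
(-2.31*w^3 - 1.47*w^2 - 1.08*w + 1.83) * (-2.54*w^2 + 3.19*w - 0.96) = 5.8674*w^5 - 3.6351*w^4 + 0.2715*w^3 - 6.6822*w^2 + 6.8745*w - 1.7568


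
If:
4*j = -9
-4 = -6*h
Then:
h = 2/3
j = -9/4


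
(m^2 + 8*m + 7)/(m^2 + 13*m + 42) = (m + 1)/(m + 6)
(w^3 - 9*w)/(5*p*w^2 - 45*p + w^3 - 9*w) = w/(5*p + w)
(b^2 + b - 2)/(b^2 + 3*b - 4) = (b + 2)/(b + 4)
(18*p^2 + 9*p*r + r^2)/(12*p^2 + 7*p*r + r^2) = (6*p + r)/(4*p + r)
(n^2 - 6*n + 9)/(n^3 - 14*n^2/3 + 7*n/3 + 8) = 3*(n - 3)/(3*n^2 - 5*n - 8)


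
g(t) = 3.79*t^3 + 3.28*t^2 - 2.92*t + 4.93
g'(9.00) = 977.09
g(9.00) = 3007.24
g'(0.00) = -2.92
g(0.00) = 4.93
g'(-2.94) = 76.07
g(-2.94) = -54.45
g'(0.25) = -0.57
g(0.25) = 4.46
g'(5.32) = 353.78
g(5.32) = 652.88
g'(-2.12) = 34.27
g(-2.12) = -10.25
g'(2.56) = 88.39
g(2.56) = 82.54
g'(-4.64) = 211.43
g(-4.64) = -289.52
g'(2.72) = 99.04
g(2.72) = 97.52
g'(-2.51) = 52.25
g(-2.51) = -27.01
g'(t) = 11.37*t^2 + 6.56*t - 2.92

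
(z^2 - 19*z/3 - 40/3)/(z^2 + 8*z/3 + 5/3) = (z - 8)/(z + 1)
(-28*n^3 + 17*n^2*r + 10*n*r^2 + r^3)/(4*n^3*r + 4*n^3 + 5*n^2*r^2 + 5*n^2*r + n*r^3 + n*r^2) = (-7*n^2 + 6*n*r + r^2)/(n*(n*r + n + r^2 + r))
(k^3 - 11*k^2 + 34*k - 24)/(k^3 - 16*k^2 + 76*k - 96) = (k^2 - 5*k + 4)/(k^2 - 10*k + 16)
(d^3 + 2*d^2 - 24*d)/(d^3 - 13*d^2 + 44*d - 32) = d*(d + 6)/(d^2 - 9*d + 8)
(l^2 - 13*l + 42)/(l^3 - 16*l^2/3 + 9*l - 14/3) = 3*(l^2 - 13*l + 42)/(3*l^3 - 16*l^2 + 27*l - 14)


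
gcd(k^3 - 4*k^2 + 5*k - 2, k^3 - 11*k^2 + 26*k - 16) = k^2 - 3*k + 2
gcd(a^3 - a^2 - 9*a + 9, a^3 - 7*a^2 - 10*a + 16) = a - 1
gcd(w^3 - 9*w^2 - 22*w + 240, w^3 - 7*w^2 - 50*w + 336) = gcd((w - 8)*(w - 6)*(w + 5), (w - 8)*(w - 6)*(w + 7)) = w^2 - 14*w + 48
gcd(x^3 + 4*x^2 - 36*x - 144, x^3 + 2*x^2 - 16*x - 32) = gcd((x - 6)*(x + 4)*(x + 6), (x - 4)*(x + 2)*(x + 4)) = x + 4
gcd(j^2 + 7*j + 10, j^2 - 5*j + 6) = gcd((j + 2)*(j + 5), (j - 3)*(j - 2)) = 1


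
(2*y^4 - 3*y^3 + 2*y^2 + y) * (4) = 8*y^4 - 12*y^3 + 8*y^2 + 4*y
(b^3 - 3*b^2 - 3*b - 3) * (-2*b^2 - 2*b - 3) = -2*b^5 + 4*b^4 + 9*b^3 + 21*b^2 + 15*b + 9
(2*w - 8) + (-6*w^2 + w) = -6*w^2 + 3*w - 8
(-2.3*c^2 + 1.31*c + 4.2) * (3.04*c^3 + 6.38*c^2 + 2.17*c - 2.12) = -6.992*c^5 - 10.6916*c^4 + 16.1348*c^3 + 34.5147*c^2 + 6.3368*c - 8.904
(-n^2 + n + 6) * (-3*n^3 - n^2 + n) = 3*n^5 - 2*n^4 - 20*n^3 - 5*n^2 + 6*n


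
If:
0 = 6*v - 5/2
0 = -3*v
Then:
No Solution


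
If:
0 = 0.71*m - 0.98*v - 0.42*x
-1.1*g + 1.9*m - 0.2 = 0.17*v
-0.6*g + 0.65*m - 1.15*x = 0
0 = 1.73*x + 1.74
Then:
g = 6.36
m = 4.09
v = 3.39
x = -1.01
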